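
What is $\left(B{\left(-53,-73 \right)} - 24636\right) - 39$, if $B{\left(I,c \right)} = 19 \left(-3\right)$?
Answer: $-24732$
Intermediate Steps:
$B{\left(I,c \right)} = -57$
$\left(B{\left(-53,-73 \right)} - 24636\right) - 39 = \left(-57 - 24636\right) - 39 = -24693 - 39 = -24732$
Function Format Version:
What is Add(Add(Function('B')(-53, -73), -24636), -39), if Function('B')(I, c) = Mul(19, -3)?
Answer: -24732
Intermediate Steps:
Function('B')(I, c) = -57
Add(Add(Function('B')(-53, -73), -24636), -39) = Add(Add(-57, -24636), -39) = Add(-24693, -39) = -24732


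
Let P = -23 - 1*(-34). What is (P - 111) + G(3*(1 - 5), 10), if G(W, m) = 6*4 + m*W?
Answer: -196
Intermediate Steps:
G(W, m) = 24 + W*m
P = 11 (P = -23 + 34 = 11)
(P - 111) + G(3*(1 - 5), 10) = (11 - 111) + (24 + (3*(1 - 5))*10) = -100 + (24 + (3*(-4))*10) = -100 + (24 - 12*10) = -100 + (24 - 120) = -100 - 96 = -196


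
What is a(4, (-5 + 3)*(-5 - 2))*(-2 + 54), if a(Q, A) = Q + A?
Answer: 936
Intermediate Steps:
a(Q, A) = A + Q
a(4, (-5 + 3)*(-5 - 2))*(-2 + 54) = ((-5 + 3)*(-5 - 2) + 4)*(-2 + 54) = (-2*(-7) + 4)*52 = (14 + 4)*52 = 18*52 = 936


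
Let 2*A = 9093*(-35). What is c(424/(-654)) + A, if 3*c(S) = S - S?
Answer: -318255/2 ≈ -1.5913e+5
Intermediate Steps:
A = -318255/2 (A = (9093*(-35))/2 = (1/2)*(-318255) = -318255/2 ≈ -1.5913e+5)
c(S) = 0 (c(S) = (S - S)/3 = (1/3)*0 = 0)
c(424/(-654)) + A = 0 - 318255/2 = -318255/2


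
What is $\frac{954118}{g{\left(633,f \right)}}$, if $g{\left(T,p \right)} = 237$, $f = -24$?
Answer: $\frac{954118}{237} \approx 4025.8$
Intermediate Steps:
$\frac{954118}{g{\left(633,f \right)}} = \frac{954118}{237}$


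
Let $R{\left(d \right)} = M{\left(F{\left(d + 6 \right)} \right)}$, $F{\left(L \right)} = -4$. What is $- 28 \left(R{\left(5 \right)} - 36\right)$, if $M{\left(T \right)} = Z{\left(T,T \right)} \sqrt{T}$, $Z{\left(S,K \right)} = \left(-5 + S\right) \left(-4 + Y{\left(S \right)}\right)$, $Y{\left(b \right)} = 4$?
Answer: $1008$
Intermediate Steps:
$Z{\left(S,K \right)} = 0$ ($Z{\left(S,K \right)} = \left(-5 + S\right) \left(-4 + 4\right) = \left(-5 + S\right) 0 = 0$)
$M{\left(T \right)} = 0$ ($M{\left(T \right)} = 0 \sqrt{T} = 0$)
$R{\left(d \right)} = 0$
$- 28 \left(R{\left(5 \right)} - 36\right) = - 28 \left(0 - 36\right) = \left(-28\right) \left(-36\right) = 1008$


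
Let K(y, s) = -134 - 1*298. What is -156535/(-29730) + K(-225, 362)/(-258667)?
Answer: 8100656441/1538033982 ≈ 5.2669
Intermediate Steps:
K(y, s) = -432 (K(y, s) = -134 - 298 = -432)
-156535/(-29730) + K(-225, 362)/(-258667) = -156535/(-29730) - 432/(-258667) = -156535*(-1/29730) - 432*(-1/258667) = 31307/5946 + 432/258667 = 8100656441/1538033982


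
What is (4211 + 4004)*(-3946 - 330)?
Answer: -35127340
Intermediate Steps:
(4211 + 4004)*(-3946 - 330) = 8215*(-4276) = -35127340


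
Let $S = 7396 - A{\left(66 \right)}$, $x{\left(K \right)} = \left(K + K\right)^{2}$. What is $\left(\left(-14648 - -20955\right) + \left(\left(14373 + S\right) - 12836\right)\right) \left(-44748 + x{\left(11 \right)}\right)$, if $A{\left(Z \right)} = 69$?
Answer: $-671529144$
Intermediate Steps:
$x{\left(K \right)} = 4 K^{2}$ ($x{\left(K \right)} = \left(2 K\right)^{2} = 4 K^{2}$)
$S = 7327$ ($S = 7396 - 69 = 7327$)
$\left(\left(-14648 - -20955\right) + \left(\left(14373 + S\right) - 12836\right)\right) \left(-44748 + x{\left(11 \right)}\right) = \left(\left(-14648 - -20955\right) + \left(\left(14373 + 7327\right) - 12836\right)\right) \left(-44748 + 4 \cdot 11^{2}\right) = \left(\left(-14648 + 20955\right) + \left(21700 - 12836\right)\right) \left(-44748 + 4 \cdot 121\right) = \left(6307 + 8864\right) \left(-44748 + 484\right) = 15171 \left(-44264\right) = -671529144$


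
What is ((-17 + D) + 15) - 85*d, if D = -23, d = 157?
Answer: -13370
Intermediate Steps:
((-17 + D) + 15) - 85*d = ((-17 - 23) + 15) - 85*157 = (-40 + 15) - 13345 = -25 - 13345 = -13370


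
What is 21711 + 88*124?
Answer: 32623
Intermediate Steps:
21711 + 88*124 = 21711 + 10912 = 32623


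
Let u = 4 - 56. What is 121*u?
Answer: -6292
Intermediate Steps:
u = -52
121*u = 121*(-52) = -6292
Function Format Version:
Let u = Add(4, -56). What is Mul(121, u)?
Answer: -6292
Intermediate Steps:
u = -52
Mul(121, u) = Mul(121, -52) = -6292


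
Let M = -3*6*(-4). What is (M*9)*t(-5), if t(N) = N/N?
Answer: 648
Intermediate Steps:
M = 72 (M = -18*(-4) = 72)
t(N) = 1
(M*9)*t(-5) = (72*9)*1 = 648*1 = 648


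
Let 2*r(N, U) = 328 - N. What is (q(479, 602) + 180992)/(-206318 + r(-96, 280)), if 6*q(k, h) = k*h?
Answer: -687155/618318 ≈ -1.1113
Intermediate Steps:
r(N, U) = 164 - N/2 (r(N, U) = (328 - N)/2 = 164 - N/2)
q(k, h) = h*k/6 (q(k, h) = (k*h)/6 = (h*k)/6 = h*k/6)
(q(479, 602) + 180992)/(-206318 + r(-96, 280)) = ((⅙)*602*479 + 180992)/(-206318 + (164 - ½*(-96))) = (144179/3 + 180992)/(-206318 + (164 + 48)) = 687155/(3*(-206318 + 212)) = (687155/3)/(-206106) = (687155/3)*(-1/206106) = -687155/618318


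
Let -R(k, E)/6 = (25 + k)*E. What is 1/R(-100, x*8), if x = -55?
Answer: -1/198000 ≈ -5.0505e-6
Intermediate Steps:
R(k, E) = -6*E*(25 + k) (R(k, E) = -6*(25 + k)*E = -6*E*(25 + k))
1/R(-100, x*8) = 1/(-6*(-55*8)*(25 - 100)) = 1/(-6*(-440)*(-75)) = 1/(-198000) = -1/198000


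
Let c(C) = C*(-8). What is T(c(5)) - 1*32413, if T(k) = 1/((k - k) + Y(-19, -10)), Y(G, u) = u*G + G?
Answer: -5542622/171 ≈ -32413.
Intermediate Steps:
c(C) = -8*C
Y(G, u) = G + G*u (Y(G, u) = G*u + G = G + G*u)
T(k) = 1/171 (T(k) = 1/((k - k) - 19*(1 - 10)) = 1/(0 - 19*(-9)) = 1/(0 + 171) = 1/171)
T(c(5)) - 1*32413 = 1/171 - 1*32413 = 1/171 - 32413 = -5542622/171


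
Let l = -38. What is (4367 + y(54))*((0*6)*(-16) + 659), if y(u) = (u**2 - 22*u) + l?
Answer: 3991563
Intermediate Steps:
y(u) = -38 + u**2 - 22*u (y(u) = (u**2 - 22*u) - 38 = -38 + u**2 - 22*u)
(4367 + y(54))*((0*6)*(-16) + 659) = (4367 + (-38 + 54**2 - 22*54))*((0*6)*(-16) + 659) = (4367 + (-38 + 2916 - 1188))*(0*(-16) + 659) = (4367 + 1690)*(0 + 659) = 6057*659 = 3991563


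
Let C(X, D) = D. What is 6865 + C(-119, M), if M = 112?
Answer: 6977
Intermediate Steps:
6865 + C(-119, M) = 6865 + 112 = 6977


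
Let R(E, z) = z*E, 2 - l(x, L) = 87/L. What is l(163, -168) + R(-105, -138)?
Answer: 811581/56 ≈ 14493.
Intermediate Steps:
l(x, L) = 2 - 87/L
R(E, z) = E*z
l(163, -168) + R(-105, -138) = (2 - 87/(-168)) - 105*(-138) = (2 - 87*(-1/168)) + 14490 = (2 + 29/56) + 14490 = 141/56 + 14490 = 811581/56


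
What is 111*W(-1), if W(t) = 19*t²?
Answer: 2109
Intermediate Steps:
111*W(-1) = 111*(19*(-1)²) = 111*(19*1) = 111*19 = 2109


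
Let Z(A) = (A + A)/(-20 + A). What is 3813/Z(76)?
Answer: 26691/19 ≈ 1404.8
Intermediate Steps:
Z(A) = 2*A/(-20 + A) (Z(A) = (2*A)/(-20 + A) = 2*A/(-20 + A))
3813/Z(76) = 3813/((2*76/(-20 + 76))) = 3813/((2*76/56)) = 3813/((2*76*(1/56))) = 3813/(19/7) = 3813*(7/19) = 26691/19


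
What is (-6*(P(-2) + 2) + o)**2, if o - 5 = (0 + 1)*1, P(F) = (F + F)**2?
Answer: 10404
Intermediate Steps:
P(F) = 4*F**2 (P(F) = (2*F)**2 = 4*F**2)
o = 6 (o = 5 + (0 + 1)*1 = 5 + 1*1 = 5 + 1 = 6)
(-6*(P(-2) + 2) + o)**2 = (-6*(4*(-2)**2 + 2) + 6)**2 = (-6*(4*4 + 2) + 6)**2 = (-6*(16 + 2) + 6)**2 = (-6*18 + 6)**2 = (-108 + 6)**2 = (-102)**2 = 10404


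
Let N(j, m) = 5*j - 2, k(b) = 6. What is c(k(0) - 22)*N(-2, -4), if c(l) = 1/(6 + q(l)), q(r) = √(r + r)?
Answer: -18/17 + 12*I*√2/17 ≈ -1.0588 + 0.99827*I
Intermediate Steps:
N(j, m) = -2 + 5*j
q(r) = √2*√r (q(r) = √(2*r) = √2*√r)
c(l) = 1/(6 + √2*√l)
c(k(0) - 22)*N(-2, -4) = (-2 + 5*(-2))/(6 + √2*√(6 - 22)) = (-2 - 10)/(6 + √2*√(-16)) = -12/(6 + √2*(4*I)) = -12/(6 + 4*I*√2)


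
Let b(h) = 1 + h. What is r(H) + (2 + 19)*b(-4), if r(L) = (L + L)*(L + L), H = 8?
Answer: 193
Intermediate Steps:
r(L) = 4*L² (r(L) = (2*L)*(2*L) = 4*L²)
r(H) + (2 + 19)*b(-4) = 4*8² + (2 + 19)*(1 - 4) = 4*64 + 21*(-3) = 256 - 63 = 193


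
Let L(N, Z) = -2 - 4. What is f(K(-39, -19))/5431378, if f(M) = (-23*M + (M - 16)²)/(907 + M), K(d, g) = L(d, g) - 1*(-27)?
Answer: -229/2520159392 ≈ -9.0867e-8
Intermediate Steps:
L(N, Z) = -6
K(d, g) = 21 (K(d, g) = -6 - 1*(-27) = -6 + 27 = 21)
f(M) = ((-16 + M)² - 23*M)/(907 + M) (f(M) = (-23*M + (-16 + M)²)/(907 + M) = ((-16 + M)² - 23*M)/(907 + M))
f(K(-39, -19))/5431378 = (((-16 + 21)² - 23*21)/(907 + 21))/5431378 = ((5² - 483)/928)*(1/5431378) = ((25 - 483)/928)*(1/5431378) = ((1/928)*(-458))*(1/5431378) = -229/464*1/5431378 = -229/2520159392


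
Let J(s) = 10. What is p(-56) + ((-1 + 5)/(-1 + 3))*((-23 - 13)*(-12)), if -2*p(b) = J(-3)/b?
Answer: 48389/56 ≈ 864.09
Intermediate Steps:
p(b) = -5/b
p(-56) + ((-1 + 5)/(-1 + 3))*((-23 - 13)*(-12)) = -5/(-56) + ((-1 + 5)/(-1 + 3))*((-23 - 13)*(-12)) = -5*(-1/56) + (4/2)*(-36*(-12)) = 5/56 + (4*(½))*432 = 5/56 + 2*432 = 5/56 + 864 = 48389/56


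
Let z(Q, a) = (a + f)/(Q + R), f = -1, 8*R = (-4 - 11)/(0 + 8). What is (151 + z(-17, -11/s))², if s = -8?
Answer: 27731907841/1216609 ≈ 22794.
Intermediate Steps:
R = -15/64 (R = ((-4 - 11)/(0 + 8))/8 = (-15/8)/8 = (-15*⅛)/8 = (⅛)*(-15/8) = -15/64 ≈ -0.23438)
z(Q, a) = (-1 + a)/(-15/64 + Q) (z(Q, a) = (a - 1)/(Q - 15/64) = (-1 + a)/(-15/64 + Q))
(151 + z(-17, -11/s))² = (151 + 64*(-1 - 11/(-8))/(-15 + 64*(-17)))² = (151 + 64*(-1 - 11*(-⅛))/(-15 - 1088))² = (151 + 64*(-1 + 11/8)/(-1103))² = (151 + 64*(-1/1103)*(3/8))² = (151 - 24/1103)² = (166529/1103)² = 27731907841/1216609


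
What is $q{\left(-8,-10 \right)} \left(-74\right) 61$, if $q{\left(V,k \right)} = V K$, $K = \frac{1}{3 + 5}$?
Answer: $4514$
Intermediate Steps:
$K = \frac{1}{8} \approx 0.125$
$q{\left(V,k \right)} = \frac{V}{8}$ ($q{\left(V,k \right)} = V \frac{1}{8} = \frac{V}{8}$)
$q{\left(-8,-10 \right)} \left(-74\right) 61 = \frac{1}{8} \left(-8\right) \left(-74\right) 61 = \left(-1\right) \left(-74\right) 61 = 74 \cdot 61 = 4514$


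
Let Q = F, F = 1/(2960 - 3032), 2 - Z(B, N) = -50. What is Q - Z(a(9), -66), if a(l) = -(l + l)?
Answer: -3745/72 ≈ -52.014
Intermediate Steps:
a(l) = -2*l
Z(B, N) = 52 (Z(B, N) = 2 - 1*(-50) = 2 + 50 = 52)
F = -1/72 (F = 1/(-72) = -1/72 ≈ -0.013889)
Q = -1/72 ≈ -0.013889
Q - Z(a(9), -66) = -1/72 - 1*52 = -1/72 - 52 = -3745/72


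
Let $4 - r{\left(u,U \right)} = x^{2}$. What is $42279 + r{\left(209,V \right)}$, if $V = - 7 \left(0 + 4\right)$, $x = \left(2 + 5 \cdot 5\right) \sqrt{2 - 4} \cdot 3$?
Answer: $55405$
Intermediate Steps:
$x = 81 i \sqrt{2}$ ($x = \left(2 + 25\right) \sqrt{-2} \cdot 3 = 27 i \sqrt{2} \cdot 3 = 81 i \sqrt{2} \approx 114.55 i$)
$V = -28$ ($V = \left(-7\right) 4 = -28$)
$r{\left(u,U \right)} = 13126$ ($r{\left(u,U \right)} = 4 - \left(81 i \sqrt{2}\right)^{2} = 4 - -13122 = 4 + 13122 = 13126$)
$42279 + r{\left(209,V \right)} = 42279 + 13126 = 55405$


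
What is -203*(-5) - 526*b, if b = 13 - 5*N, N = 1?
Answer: -3193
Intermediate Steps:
b = 8 (b = 13 - 5*1 = 13 - 5 = 8)
-203*(-5) - 526*b = -203*(-5) - 526*8 = 1015 - 4208 = -3193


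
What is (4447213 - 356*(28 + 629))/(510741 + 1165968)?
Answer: 4213321/1676709 ≈ 2.5129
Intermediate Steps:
(4447213 - 356*(28 + 629))/(510741 + 1165968) = (4447213 - 356*657)/1676709 = (4447213 - 233892)*(1/1676709) = 4213321*(1/1676709) = 4213321/1676709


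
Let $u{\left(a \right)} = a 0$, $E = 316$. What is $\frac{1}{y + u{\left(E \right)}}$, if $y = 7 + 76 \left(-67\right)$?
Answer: $- \frac{1}{5085} \approx -0.00019666$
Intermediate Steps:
$y = -5085$ ($y = 7 - 5092 = -5085$)
$u{\left(a \right)} = 0$
$\frac{1}{y + u{\left(E \right)}} = \frac{1}{-5085 + 0} = \frac{1}{-5085} = - \frac{1}{5085}$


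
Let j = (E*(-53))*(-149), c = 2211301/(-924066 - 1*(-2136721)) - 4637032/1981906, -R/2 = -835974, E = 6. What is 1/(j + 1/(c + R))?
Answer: 2009152724441088693/95197674390669348561941 ≈ 2.1105e-5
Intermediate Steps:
R = 1671948 (R = -2*(-835974) = 1671948)
c = -620264660127/1201684110215 (c = 2211301/(-924066 + 2136721) - 4637032*1/1981906 = 2211301/1212655 - 2318516/990953 = -620264660127/1201684110215 ≈ -0.51616)
j = 47382 (j = (6*(-53))*(-149) = -318*(-149) = 47382)
1/(j + 1/(c + R)) = 1/(47382 + 1/(-620264660127/1201684110215 + 1671948)) = 1/(47382 + 1/(2009152724441088693/1201684110215)) = 1/(47382 + 1201684110215/2009152724441088693) = 1/(95197674390669348561941/2009152724441088693) = 2009152724441088693/95197674390669348561941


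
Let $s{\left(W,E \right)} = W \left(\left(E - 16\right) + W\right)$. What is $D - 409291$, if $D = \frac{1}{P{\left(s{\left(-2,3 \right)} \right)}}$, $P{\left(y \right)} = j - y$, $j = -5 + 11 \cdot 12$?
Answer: $- \frac{39701226}{97} \approx -4.0929 \cdot 10^{5}$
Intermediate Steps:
$j = 127$ ($j = -5 + 132 = 127$)
$s{\left(W,E \right)} = W \left(-16 + E + W\right)$ ($s{\left(W,E \right)} = W \left(\left(E - 16\right) + W\right) = W \left(\left(-16 + E\right) + W\right) = W \left(-16 + E + W\right)$)
$P{\left(y \right)} = 127 - y$
$D = \frac{1}{97}$ ($D = \frac{1}{127 - - 2 \left(-16 + 3 - 2\right)} = \frac{1}{127 - \left(-2\right) \left(-15\right)} = \frac{1}{127 - 30} = \frac{1}{97} \approx 0.010309$)
$D - 409291 = \frac{1}{97} - 409291 = - \frac{39701226}{97}$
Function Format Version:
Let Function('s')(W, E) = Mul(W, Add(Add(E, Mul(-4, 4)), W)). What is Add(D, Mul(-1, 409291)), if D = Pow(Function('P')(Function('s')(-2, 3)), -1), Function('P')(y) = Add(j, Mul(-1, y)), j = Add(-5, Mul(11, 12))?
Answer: Rational(-39701226, 97) ≈ -4.0929e+5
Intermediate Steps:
j = 127 (j = Add(-5, 132) = 127)
Function('s')(W, E) = Mul(W, Add(-16, E, W)) (Function('s')(W, E) = Mul(W, Add(Add(E, -16), W)) = Mul(W, Add(Add(-16, E), W)) = Mul(W, Add(-16, E, W)))
Function('P')(y) = Add(127, Mul(-1, y))
D = Rational(1, 97) (D = Pow(Add(127, Mul(-1, Mul(-2, Add(-16, 3, -2)))), -1) = Pow(Add(127, Mul(-1, Mul(-2, -15))), -1) = Pow(Add(127, Mul(-1, 30)), -1) = Pow(Add(127, -30), -1) = Pow(97, -1) = Rational(1, 97) ≈ 0.010309)
Add(D, Mul(-1, 409291)) = Add(Rational(1, 97), Mul(-1, 409291)) = Add(Rational(1, 97), -409291) = Rational(-39701226, 97)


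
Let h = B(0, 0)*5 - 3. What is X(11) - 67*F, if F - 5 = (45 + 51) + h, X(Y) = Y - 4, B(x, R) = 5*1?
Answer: -8234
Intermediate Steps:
B(x, R) = 5
X(Y) = -4 + Y
h = 22 (h = 5*5 - 3 = 25 - 3 = 22)
F = 123 (F = 5 + ((45 + 51) + 22) = 5 + (96 + 22) = 5 + 118 = 123)
X(11) - 67*F = (-4 + 11) - 67*123 = 7 - 8241 = -8234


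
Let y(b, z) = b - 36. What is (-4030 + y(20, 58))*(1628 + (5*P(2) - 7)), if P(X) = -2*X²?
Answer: -6396726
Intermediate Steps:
y(b, z) = -36 + b
(-4030 + y(20, 58))*(1628 + (5*P(2) - 7)) = (-4030 + (-36 + 20))*(1628 + (5*(-2*2²) - 7)) = (-4030 - 16)*(1628 + (5*(-2*4) - 7)) = -4046*(1628 + (5*(-8) - 7)) = -4046*(1628 + (-40 - 7)) = -4046*(1628 - 47) = -4046*1581 = -6396726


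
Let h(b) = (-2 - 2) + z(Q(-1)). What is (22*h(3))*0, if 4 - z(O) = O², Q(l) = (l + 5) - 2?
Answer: 0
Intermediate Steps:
Q(l) = 3 + l (Q(l) = (5 + l) - 2 = 3 + l)
z(O) = 4 - O²
h(b) = -4 (h(b) = (-2 - 2) + (4 - (3 - 1)²) = -4 + (4 - 1*2²) = -4 + (4 - 1*4) = -4 + (4 - 4) = -4 + 0 = -4)
(22*h(3))*0 = (22*(-4))*0 = -88*0 = 0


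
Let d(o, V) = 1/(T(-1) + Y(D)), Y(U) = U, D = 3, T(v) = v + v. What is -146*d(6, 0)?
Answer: -146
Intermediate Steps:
T(v) = 2*v
d(o, V) = 1 (d(o, V) = 1/(2*(-1) + 3) = 1/(-2 + 3) = 1/1 = 1)
-146*d(6, 0) = -146*1 = -146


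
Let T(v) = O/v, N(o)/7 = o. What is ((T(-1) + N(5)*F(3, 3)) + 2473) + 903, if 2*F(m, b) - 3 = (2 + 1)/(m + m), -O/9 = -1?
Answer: 13713/4 ≈ 3428.3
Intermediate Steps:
O = 9 (O = -9*(-1) = 9)
N(o) = 7*o
T(v) = 9/v
F(m, b) = 3/2 + 3/(4*m) (F(m, b) = 3/2 + ((2 + 1)/(m + m))/2 = 3/2 + (3/((2*m)))/2 = 3/2 + (3*(1/(2*m)))/2 = 3/2 + (3/(2*m))/2 = 3/2 + 3/(4*m))
((T(-1) + N(5)*F(3, 3)) + 2473) + 903 = ((9/(-1) + (7*5)*((3/4)*(1 + 2*3)/3)) + 2473) + 903 = ((9*(-1) + 35*((3/4)*(1/3)*(1 + 6))) + 2473) + 903 = ((-9 + 35*((3/4)*(1/3)*7)) + 2473) + 903 = ((-9 + 35*(7/4)) + 2473) + 903 = ((-9 + 245/4) + 2473) + 903 = (209/4 + 2473) + 903 = 10101/4 + 903 = 13713/4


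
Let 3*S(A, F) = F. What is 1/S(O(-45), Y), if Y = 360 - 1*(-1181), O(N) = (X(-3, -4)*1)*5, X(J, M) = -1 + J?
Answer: 3/1541 ≈ 0.0019468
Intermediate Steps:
O(N) = -20 (O(N) = ((-1 - 3)*1)*5 = -4*1*5 = -4*5 = -20)
Y = 1541 (Y = 360 + 1181 = 1541)
S(A, F) = F/3
1/S(O(-45), Y) = 1/((1/3)*1541) = 1/(1541/3) = 3/1541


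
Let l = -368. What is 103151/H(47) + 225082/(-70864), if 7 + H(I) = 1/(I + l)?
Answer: -18335291135/1244549 ≈ -14732.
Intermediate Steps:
H(I) = -7 + 1/(-368 + I) (H(I) = -7 + 1/(I - 368) = -7 + 1/(-368 + I))
103151/H(47) + 225082/(-70864) = 103151/(((2577 - 7*47)/(-368 + 47))) + 225082/(-70864) = 103151/(((2577 - 329)/(-321))) + 225082*(-1/70864) = 103151/((-1/321*2248)) - 112541/35432 = 103151/(-2248/321) - 112541/35432 = 103151*(-321/2248) - 112541/35432 = -33111471/2248 - 112541/35432 = -18335291135/1244549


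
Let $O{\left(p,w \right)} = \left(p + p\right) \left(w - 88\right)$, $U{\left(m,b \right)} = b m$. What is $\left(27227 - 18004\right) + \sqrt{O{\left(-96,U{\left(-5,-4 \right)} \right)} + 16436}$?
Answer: $9223 + 2 \sqrt{7373} \approx 9394.7$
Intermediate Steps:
$O{\left(p,w \right)} = 2 p \left(-88 + w\right)$
$\left(27227 - 18004\right) + \sqrt{O{\left(-96,U{\left(-5,-4 \right)} \right)} + 16436} = \left(27227 - 18004\right) + \sqrt{2 \left(-96\right) \left(-88 - -20\right) + 16436} = 9223 + \sqrt{2 \left(-96\right) \left(-88 + 20\right) + 16436} = 9223 + \sqrt{2 \left(-96\right) \left(-68\right) + 16436} = 9223 + \sqrt{13056 + 16436} = 9223 + \sqrt{29492} = 9223 + 2 \sqrt{7373}$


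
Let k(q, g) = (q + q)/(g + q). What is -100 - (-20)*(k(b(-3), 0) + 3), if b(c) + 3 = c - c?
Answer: 0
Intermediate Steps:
b(c) = -3 (b(c) = -3 + (c - c) = -3 + 0 = -3)
k(q, g) = 2*q/(g + q) (k(q, g) = (2*q)/(g + q) = 2*q/(g + q))
-100 - (-20)*(k(b(-3), 0) + 3) = -100 - (-20)*(2*(-3)/(0 - 3) + 3) = -100 - (-20)*(2*(-3)/(-3) + 3) = -100 - (-20)*(2*(-3)*(-⅓) + 3) = -100 - (-20)*(2 + 3) = -100 - (-20)*5 = -100 - 20*(-5) = -100 + 100 = 0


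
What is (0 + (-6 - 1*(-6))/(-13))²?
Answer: 0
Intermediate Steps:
(0 + (-6 - 1*(-6))/(-13))² = (0 + (-6 + 6)*(-1/13))² = (0 + 0*(-1/13))² = (0 + 0)² = 0² = 0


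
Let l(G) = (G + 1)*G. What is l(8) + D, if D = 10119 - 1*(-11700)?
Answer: 21891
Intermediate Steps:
l(G) = G*(1 + G) (l(G) = (1 + G)*G = G*(1 + G))
D = 21819 (D = 10119 + 11700 = 21819)
l(8) + D = 8*(1 + 8) + 21819 = 8*9 + 21819 = 72 + 21819 = 21891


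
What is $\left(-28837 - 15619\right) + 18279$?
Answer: $-26177$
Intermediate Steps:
$\left(-28837 - 15619\right) + 18279 = -44456 + 18279 = -26177$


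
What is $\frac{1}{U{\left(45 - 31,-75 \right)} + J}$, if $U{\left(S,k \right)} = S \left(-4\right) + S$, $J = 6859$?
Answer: $\frac{1}{6817} \approx 0.00014669$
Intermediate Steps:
$U{\left(S,k \right)} = - 3 S$ ($U{\left(S,k \right)} = - 4 S + S = - 3 S$)
$\frac{1}{U{\left(45 - 31,-75 \right)} + J} = \frac{1}{- 3 \left(45 - 31\right) + 6859} = \frac{1}{\left(-3\right) 14 + 6859} = \frac{1}{-42 + 6859} = \frac{1}{6817}$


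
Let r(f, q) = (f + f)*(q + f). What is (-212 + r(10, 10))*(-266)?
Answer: -50008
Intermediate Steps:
r(f, q) = 2*f*(f + q) (r(f, q) = (2*f)*(f + q) = 2*f*(f + q))
(-212 + r(10, 10))*(-266) = (-212 + 2*10*(10 + 10))*(-266) = (-212 + 2*10*20)*(-266) = (-212 + 400)*(-266) = 188*(-266) = -50008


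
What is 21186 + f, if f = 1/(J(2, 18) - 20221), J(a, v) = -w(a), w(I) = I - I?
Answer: 428402105/20221 ≈ 21186.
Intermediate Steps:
w(I) = 0
J(a, v) = 0 (J(a, v) = -1*0 = 0)
f = -1/20221 (f = 1/(0 - 20221) = 1/(-20221) = -1/20221 ≈ -4.9454e-5)
21186 + f = 21186 - 1/20221 = 428402105/20221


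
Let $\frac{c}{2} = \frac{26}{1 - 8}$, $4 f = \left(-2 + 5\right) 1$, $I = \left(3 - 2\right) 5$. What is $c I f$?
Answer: $- \frac{195}{7} \approx -27.857$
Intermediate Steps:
$I = 5$ ($I = 1 \cdot 5 = 5$)
$f = \frac{3}{4}$ ($f = \frac{\left(-2 + 5\right) 1}{4} = \frac{3 \cdot 1}{4} = \frac{1}{4} \cdot 3 = \frac{3}{4} \approx 0.75$)
$c = - \frac{52}{7}$ ($c = 2 \frac{26}{1 - 8} = 2 \frac{26}{-7} = 2 \cdot 26 \left(- \frac{1}{7}\right) = 2 \left(- \frac{26}{7}\right) = - \frac{52}{7} \approx -7.4286$)
$c I f = \left(- \frac{52}{7}\right) 5 \cdot \frac{3}{4} = \left(- \frac{260}{7}\right) \frac{3}{4} = - \frac{195}{7}$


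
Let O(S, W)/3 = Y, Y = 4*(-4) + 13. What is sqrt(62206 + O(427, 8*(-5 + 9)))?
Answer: 41*sqrt(37) ≈ 249.39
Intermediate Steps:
Y = -3 (Y = -16 + 13 = -3)
O(S, W) = -9 (O(S, W) = 3*(-3) = -9)
sqrt(62206 + O(427, 8*(-5 + 9))) = sqrt(62206 - 9) = sqrt(62197) = 41*sqrt(37)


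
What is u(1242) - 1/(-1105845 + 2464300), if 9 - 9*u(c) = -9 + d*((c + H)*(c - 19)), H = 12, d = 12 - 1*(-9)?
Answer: -4861225783681/1358455 ≈ -3.5785e+6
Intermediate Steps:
d = 21 (d = 12 + 9 = 21)
u(c) = 2 - 7*(-19 + c)*(12 + c)/3 (u(c) = 1 - (-9 + 21*((c + 12)*(c - 19)))/9 = 1 - (-9 + 21*((12 + c)*(-19 + c)))/9 = 1 - (-9 + 21*((-19 + c)*(12 + c)))/9 = 1 - (-9 + 21*(-19 + c)*(12 + c))/9 = 1 + (1 - 7*(-19 + c)*(12 + c)/3) = 2 - 7*(-19 + c)*(12 + c)/3)
u(1242) - 1/(-1105845 + 2464300) = (534 - 7/3*1242**2 + (49/3)*1242) - 1/(-1105845 + 2464300) = (534 - 7/3*1542564 + 20286) - 1/1358455 = (534 - 3599316 + 20286) - 1*1/1358455 = -3578496 - 1/1358455 = -4861225783681/1358455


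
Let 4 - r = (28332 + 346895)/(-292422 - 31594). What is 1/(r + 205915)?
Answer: 324016/66721425931 ≈ 4.8563e-6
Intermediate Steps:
r = 1671291/324016 (r = 4 - (28332 + 346895)/(-292422 - 31594) = 4 - 375227/(-324016) = 4 - 375227*(-1)/324016 = 4 - 1*(-375227/324016) = 4 + 375227/324016 = 1671291/324016 ≈ 5.1581)
1/(r + 205915) = 1/(1671291/324016 + 205915) = 1/(66721425931/324016) = 324016/66721425931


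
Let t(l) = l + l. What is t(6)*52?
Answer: 624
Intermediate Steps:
t(l) = 2*l
t(6)*52 = (2*6)*52 = 12*52 = 624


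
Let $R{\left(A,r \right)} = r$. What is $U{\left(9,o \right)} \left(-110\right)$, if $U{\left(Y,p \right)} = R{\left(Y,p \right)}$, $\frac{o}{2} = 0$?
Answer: $0$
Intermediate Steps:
$o = 0$ ($o = 2 \cdot 0 = 0$)
$U{\left(Y,p \right)} = p$
$U{\left(9,o \right)} \left(-110\right) = 0 \left(-110\right) = 0$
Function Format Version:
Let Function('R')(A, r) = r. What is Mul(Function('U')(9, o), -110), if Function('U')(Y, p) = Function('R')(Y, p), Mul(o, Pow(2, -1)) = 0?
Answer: 0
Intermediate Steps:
o = 0 (o = Mul(2, 0) = 0)
Function('U')(Y, p) = p
Mul(Function('U')(9, o), -110) = Mul(0, -110) = 0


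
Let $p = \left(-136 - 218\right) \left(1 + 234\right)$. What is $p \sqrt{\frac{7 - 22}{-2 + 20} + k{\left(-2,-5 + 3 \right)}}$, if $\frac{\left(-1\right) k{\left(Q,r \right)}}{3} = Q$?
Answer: $- 13865 \sqrt{186} \approx -1.8909 \cdot 10^{5}$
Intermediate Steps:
$k{\left(Q,r \right)} = - 3 Q$
$p = -83190$ ($p = \left(-354\right) 235 = -83190$)
$p \sqrt{\frac{7 - 22}{-2 + 20} + k{\left(-2,-5 + 3 \right)}} = - 83190 \sqrt{\frac{7 - 22}{-2 + 20} - -6} = - 83190 \sqrt{- \frac{15}{18} + 6} = - 83190 \sqrt{\left(-15\right) \frac{1}{18} + 6} = - 83190 \sqrt{- \frac{5}{6} + 6} = - 83190 \sqrt{\frac{31}{6}} = - 83190 \frac{\sqrt{186}}{6} = - 13865 \sqrt{186}$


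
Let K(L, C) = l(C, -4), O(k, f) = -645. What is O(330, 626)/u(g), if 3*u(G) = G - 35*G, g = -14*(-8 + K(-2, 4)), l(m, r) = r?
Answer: 645/1904 ≈ 0.33876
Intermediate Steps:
K(L, C) = -4
g = 168 (g = -14*(-8 - 4) = -14*(-12) = 168)
u(G) = -34*G/3 (u(G) = (G - 35*G)/3 = (-34*G)/3 = -34*G/3)
O(330, 626)/u(g) = -645/((-34/3*168)) = -645/(-1904) = -645*(-1/1904) = 645/1904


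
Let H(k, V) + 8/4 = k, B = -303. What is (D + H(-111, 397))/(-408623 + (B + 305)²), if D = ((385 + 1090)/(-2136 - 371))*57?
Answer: 367366/1024407833 ≈ 0.00035861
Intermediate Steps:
H(k, V) = -2 + k
D = -84075/2507 (D = (1475/(-2507))*57 = (1475*(-1/2507))*57 = -1475/2507*57 = -84075/2507 ≈ -33.536)
(D + H(-111, 397))/(-408623 + (B + 305)²) = (-84075/2507 + (-2 - 111))/(-408623 + (-303 + 305)²) = (-84075/2507 - 113)/(-408623 + 2²) = -367366/(2507*(-408623 + 4)) = -367366/2507/(-408619) = -367366/2507*(-1/408619) = 367366/1024407833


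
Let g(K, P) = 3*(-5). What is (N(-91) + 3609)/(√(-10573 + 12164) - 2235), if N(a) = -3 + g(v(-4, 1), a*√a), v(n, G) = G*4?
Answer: -8025885/4993634 - 3591*√1591/4993634 ≈ -1.6359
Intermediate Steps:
v(n, G) = 4*G
g(K, P) = -15
N(a) = -18 (N(a) = -3 - 15 = -18)
(N(-91) + 3609)/(√(-10573 + 12164) - 2235) = (-18 + 3609)/(√(-10573 + 12164) - 2235) = 3591/(√1591 - 2235) = 3591/(-2235 + √1591)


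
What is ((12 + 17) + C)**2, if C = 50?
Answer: 6241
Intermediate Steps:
((12 + 17) + C)**2 = ((12 + 17) + 50)**2 = (29 + 50)**2 = 79**2 = 6241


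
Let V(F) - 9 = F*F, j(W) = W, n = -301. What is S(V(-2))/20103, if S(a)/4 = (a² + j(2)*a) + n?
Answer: -424/20103 ≈ -0.021091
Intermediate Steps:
V(F) = 9 + F² (V(F) = 9 + F*F = 9 + F²)
S(a) = -1204 + 4*a² + 8*a (S(a) = 4*((a² + 2*a) - 301) = 4*(-301 + a² + 2*a) = -1204 + 4*a² + 8*a)
S(V(-2))/20103 = (-1204 + 4*(9 + (-2)²)² + 8*(9 + (-2)²))/20103 = (-1204 + 4*(9 + 4)² + 8*(9 + 4))*(1/20103) = (-1204 + 4*13² + 8*13)*(1/20103) = (-1204 + 4*169 + 104)*(1/20103) = (-1204 + 676 + 104)*(1/20103) = -424*1/20103 = -424/20103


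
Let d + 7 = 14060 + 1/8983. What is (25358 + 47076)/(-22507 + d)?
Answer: -650674622/75942281 ≈ -8.5680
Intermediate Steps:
d = 126238100/8983 (d = -7 + (14060 + 1/8983) = -7 + 126300981/8983 = 126238100/8983 ≈ 14053.)
(25358 + 47076)/(-22507 + d) = (25358 + 47076)/(-22507 + 126238100/8983) = 72434/(-75942281/8983) = 72434*(-8983/75942281) = -650674622/75942281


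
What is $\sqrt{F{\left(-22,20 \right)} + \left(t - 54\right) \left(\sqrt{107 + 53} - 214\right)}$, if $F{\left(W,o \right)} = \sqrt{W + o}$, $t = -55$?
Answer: $\sqrt{23326 - 436 \sqrt{10} + i \sqrt{2}} \approx 148.15 + 0.0048 i$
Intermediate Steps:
$\sqrt{F{\left(-22,20 \right)} + \left(t - 54\right) \left(\sqrt{107 + 53} - 214\right)} = \sqrt{\sqrt{-22 + 20} + \left(-55 - 54\right) \left(\sqrt{107 + 53} - 214\right)} = \sqrt{\sqrt{-2} - 109 \left(\sqrt{160} - 214\right)} = \sqrt{i \sqrt{2} - 109 \left(4 \sqrt{10} - 214\right)} = \sqrt{i \sqrt{2} - 109 \left(-214 + 4 \sqrt{10}\right)} = \sqrt{i \sqrt{2} + \left(23326 - 436 \sqrt{10}\right)} = \sqrt{23326 - 436 \sqrt{10} + i \sqrt{2}}$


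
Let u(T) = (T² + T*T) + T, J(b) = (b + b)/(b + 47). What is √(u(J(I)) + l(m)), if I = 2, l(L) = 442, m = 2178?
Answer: √1061470/49 ≈ 21.026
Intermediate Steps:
J(b) = 2*b/(47 + b) (J(b) = (2*b)/(47 + b) = 2*b/(47 + b))
u(T) = T + 2*T² (u(T) = (T² + T²) + T = 2*T² + T = T + 2*T²)
√(u(J(I)) + l(m)) = √((2*2/(47 + 2))*(1 + 2*(2*2/(47 + 2))) + 442) = √((2*2/49)*(1 + 2*(2*2/49)) + 442) = √((2*2*(1/49))*(1 + 2*(2*2*(1/49))) + 442) = √(4*(1 + 2*(4/49))/49 + 442) = √(4*(1 + 8/49)/49 + 442) = √((4/49)*(57/49) + 442) = √(228/2401 + 442) = √(1061470/2401) = √1061470/49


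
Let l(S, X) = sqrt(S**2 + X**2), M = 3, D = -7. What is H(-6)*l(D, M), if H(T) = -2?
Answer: -2*sqrt(58) ≈ -15.232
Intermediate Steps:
H(-6)*l(D, M) = -2*sqrt((-7)**2 + 3**2) = -2*sqrt(49 + 9) = -2*sqrt(58)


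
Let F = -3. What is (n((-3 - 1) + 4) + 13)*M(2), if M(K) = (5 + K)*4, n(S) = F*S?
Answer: 364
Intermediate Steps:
n(S) = -3*S
M(K) = 20 + 4*K
(n((-3 - 1) + 4) + 13)*M(2) = (-3*((-3 - 1) + 4) + 13)*(20 + 4*2) = (-3*(-4 + 4) + 13)*(20 + 8) = (-3*0 + 13)*28 = (0 + 13)*28 = 13*28 = 364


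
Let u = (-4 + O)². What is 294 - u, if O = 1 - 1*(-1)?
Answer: 290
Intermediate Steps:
O = 2 (O = 1 + 1 = 2)
u = 4 (u = (-4 + 2)² = (-2)² = 4)
294 - u = 294 - 1*4 = 294 - 4 = 290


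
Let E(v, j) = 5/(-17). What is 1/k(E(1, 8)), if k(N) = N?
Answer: -17/5 ≈ -3.4000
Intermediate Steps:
E(v, j) = -5/17 (E(v, j) = 5*(-1/17) = -5/17)
1/k(E(1, 8)) = 1/(-5/17) = -17/5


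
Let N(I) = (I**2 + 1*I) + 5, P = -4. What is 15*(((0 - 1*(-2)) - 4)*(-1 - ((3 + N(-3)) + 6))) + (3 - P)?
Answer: 637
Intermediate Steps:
N(I) = 5 + I + I**2 (N(I) = (I**2 + I) + 5 = (I + I**2) + 5 = 5 + I + I**2)
15*(((0 - 1*(-2)) - 4)*(-1 - ((3 + N(-3)) + 6))) + (3 - P) = 15*(((0 - 1*(-2)) - 4)*(-1 - ((3 + (5 - 3 + (-3)**2)) + 6))) + (3 - 1*(-4)) = 15*(((0 + 2) - 4)*(-1 - ((3 + (5 - 3 + 9)) + 6))) + (3 + 4) = 15*((2 - 4)*(-1 - ((3 + 11) + 6))) + 7 = 15*(-2*(-1 - (14 + 6))) + 7 = 15*(-2*(-1 - 1*20)) + 7 = 15*(-2*(-1 - 20)) + 7 = 15*(-2*(-21)) + 7 = 15*42 + 7 = 630 + 7 = 637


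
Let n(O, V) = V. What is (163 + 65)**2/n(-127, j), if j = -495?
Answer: -5776/55 ≈ -105.02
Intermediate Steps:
(163 + 65)**2/n(-127, j) = (163 + 65)**2/(-495) = 228**2*(-1/495) = 51984*(-1/495) = -5776/55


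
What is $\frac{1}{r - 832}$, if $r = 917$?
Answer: $\frac{1}{85} \approx 0.011765$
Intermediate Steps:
$\frac{1}{r - 832} = \frac{1}{917 - 832} = \frac{1}{85}$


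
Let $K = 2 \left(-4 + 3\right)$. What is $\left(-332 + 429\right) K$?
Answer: $-194$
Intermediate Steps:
$K = -2$ ($K = 2 \left(-1\right) = -2$)
$\left(-332 + 429\right) K = \left(-332 + 429\right) \left(-2\right) = 97 \left(-2\right) = -194$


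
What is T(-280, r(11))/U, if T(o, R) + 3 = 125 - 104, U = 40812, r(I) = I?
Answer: 3/6802 ≈ 0.00044105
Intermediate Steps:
T(o, R) = 18 (T(o, R) = -3 + (125 - 104) = -3 + 21 = 18)
T(-280, r(11))/U = 18/40812 = 18*(1/40812) = 3/6802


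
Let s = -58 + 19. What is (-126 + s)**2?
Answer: 27225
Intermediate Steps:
s = -39
(-126 + s)**2 = (-126 - 39)**2 = (-165)**2 = 27225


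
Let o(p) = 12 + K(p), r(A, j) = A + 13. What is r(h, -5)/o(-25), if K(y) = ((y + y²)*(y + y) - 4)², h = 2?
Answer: 15/900240028 ≈ 1.6662e-8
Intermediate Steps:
r(A, j) = 13 + A
K(y) = (-4 + 2*y*(y + y²))² (K(y) = ((y + y²)*(2*y) - 4)² = (2*y*(y + y²) - 4)² = (-4 + 2*y*(y + y²))²)
o(p) = 12 + 4*(-2 + p² + p³)²
r(h, -5)/o(-25) = (13 + 2)/(12 + 4*(-2 + (-25)² + (-25)³)²) = 15/(12 + 4*(-2 + 625 - 15625)²) = 15/(12 + 4*(-15002)²) = 15/(12 + 4*225060004) = 15/(12 + 900240016) = 15/900240028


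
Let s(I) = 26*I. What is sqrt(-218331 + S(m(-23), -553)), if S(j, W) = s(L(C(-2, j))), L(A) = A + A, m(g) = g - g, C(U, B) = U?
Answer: 79*I*sqrt(35) ≈ 467.37*I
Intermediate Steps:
m(g) = 0
L(A) = 2*A
S(j, W) = -104 (S(j, W) = 26*(2*(-2)) = 26*(-4) = -104)
sqrt(-218331 + S(m(-23), -553)) = sqrt(-218331 - 104) = sqrt(-218435) = 79*I*sqrt(35)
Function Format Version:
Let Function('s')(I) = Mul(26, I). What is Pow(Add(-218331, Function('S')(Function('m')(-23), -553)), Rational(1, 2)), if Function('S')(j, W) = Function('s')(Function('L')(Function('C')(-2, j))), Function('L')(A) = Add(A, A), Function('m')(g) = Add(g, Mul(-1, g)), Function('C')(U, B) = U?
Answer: Mul(79, I, Pow(35, Rational(1, 2))) ≈ Mul(467.37, I)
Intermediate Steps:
Function('m')(g) = 0
Function('L')(A) = Mul(2, A)
Function('S')(j, W) = -104 (Function('S')(j, W) = Mul(26, Mul(2, -2)) = Mul(26, -4) = -104)
Pow(Add(-218331, Function('S')(Function('m')(-23), -553)), Rational(1, 2)) = Pow(Add(-218331, -104), Rational(1, 2)) = Pow(-218435, Rational(1, 2)) = Mul(79, I, Pow(35, Rational(1, 2)))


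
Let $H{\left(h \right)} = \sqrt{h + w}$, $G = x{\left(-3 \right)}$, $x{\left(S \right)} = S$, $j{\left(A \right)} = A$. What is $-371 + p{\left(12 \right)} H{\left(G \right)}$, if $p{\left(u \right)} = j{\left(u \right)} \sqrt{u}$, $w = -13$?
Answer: $-371 + 96 i \sqrt{3} \approx -371.0 + 166.28 i$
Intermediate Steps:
$G = -3$
$H{\left(h \right)} = \sqrt{-13 + h}$ ($H{\left(h \right)} = \sqrt{h - 13} = \sqrt{-13 + h}$)
$p{\left(u \right)} = u^{\frac{3}{2}}$ ($p{\left(u \right)} = u \sqrt{u} = u^{\frac{3}{2}}$)
$-371 + p{\left(12 \right)} H{\left(G \right)} = -371 + 12^{\frac{3}{2}} \sqrt{-13 - 3} = -371 + 24 \sqrt{3} \sqrt{-16} = -371 + 24 \sqrt{3} \cdot 4 i = -371 + 96 i \sqrt{3}$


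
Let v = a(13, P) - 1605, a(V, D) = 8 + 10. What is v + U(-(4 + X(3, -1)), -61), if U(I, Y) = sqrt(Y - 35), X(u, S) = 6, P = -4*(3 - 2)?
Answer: -1587 + 4*I*sqrt(6) ≈ -1587.0 + 9.798*I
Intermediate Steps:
P = -4 (P = -4*1 = -4)
a(V, D) = 18
v = -1587 (v = 18 - 1605 = -1587)
U(I, Y) = sqrt(-35 + Y)
v + U(-(4 + X(3, -1)), -61) = -1587 + sqrt(-35 - 61) = -1587 + sqrt(-96) = -1587 + 4*I*sqrt(6)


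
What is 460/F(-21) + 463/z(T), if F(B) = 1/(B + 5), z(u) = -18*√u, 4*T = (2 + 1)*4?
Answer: -7360 - 463*√3/54 ≈ -7374.9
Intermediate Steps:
T = 3 (T = ((2 + 1)*4)/4 = (3*4)/4 = (¼)*12 = 3)
F(B) = 1/(5 + B)
460/F(-21) + 463/z(T) = 460/(1/(5 - 21)) + 463/((-18*√3)) = 460/(1/(-16)) + 463*(-√3/54) = 460/(-1/16) - 463*√3/54 = 460*(-16) - 463*√3/54 = -7360 - 463*√3/54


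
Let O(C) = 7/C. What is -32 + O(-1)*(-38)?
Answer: 234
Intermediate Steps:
-32 + O(-1)*(-38) = -32 + (7/(-1))*(-38) = -32 + (7*(-1))*(-38) = -32 - 7*(-38) = -32 + 266 = 234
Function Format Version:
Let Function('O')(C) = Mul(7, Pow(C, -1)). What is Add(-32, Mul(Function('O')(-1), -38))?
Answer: 234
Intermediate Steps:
Add(-32, Mul(Function('O')(-1), -38)) = Add(-32, Mul(Mul(7, Pow(-1, -1)), -38)) = Add(-32, Mul(Mul(7, -1), -38)) = Add(-32, Mul(-7, -38)) = Add(-32, 266) = 234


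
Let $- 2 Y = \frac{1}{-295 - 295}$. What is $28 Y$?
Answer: $\frac{7}{295} \approx 0.023729$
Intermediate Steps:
$Y = \frac{1}{1180}$ ($Y = - \frac{1}{2 \left(-295 - 295\right)} = - \frac{1}{2 \left(-590\right)} = \left(- \frac{1}{2}\right) \left(- \frac{1}{590}\right) = \frac{1}{1180} \approx 0.00084746$)
$28 Y = 28 \cdot \frac{1}{1180} = \frac{7}{295}$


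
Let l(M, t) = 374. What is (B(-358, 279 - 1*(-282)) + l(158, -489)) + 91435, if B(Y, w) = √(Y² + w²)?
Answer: 91809 + √442885 ≈ 92475.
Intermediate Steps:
(B(-358, 279 - 1*(-282)) + l(158, -489)) + 91435 = (√((-358)² + (279 - 1*(-282))²) + 374) + 91435 = (√(128164 + (279 + 282)²) + 374) + 91435 = (√(128164 + 561²) + 374) + 91435 = (√(128164 + 314721) + 374) + 91435 = (√442885 + 374) + 91435 = (374 + √442885) + 91435 = 91809 + √442885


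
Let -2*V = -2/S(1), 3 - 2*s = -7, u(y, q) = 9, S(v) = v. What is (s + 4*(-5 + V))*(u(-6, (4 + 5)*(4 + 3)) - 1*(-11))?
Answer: -220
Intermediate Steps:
s = 5 (s = 3/2 - 1/2*(-7) = 3/2 + 7/2 = 5)
V = 1 (V = -(-1)/1 = -(-1) = -1/2*(-2) = 1)
(s + 4*(-5 + V))*(u(-6, (4 + 5)*(4 + 3)) - 1*(-11)) = (5 + 4*(-5 + 1))*(9 - 1*(-11)) = (5 + 4*(-4))*(9 + 11) = (5 - 16)*20 = -11*20 = -220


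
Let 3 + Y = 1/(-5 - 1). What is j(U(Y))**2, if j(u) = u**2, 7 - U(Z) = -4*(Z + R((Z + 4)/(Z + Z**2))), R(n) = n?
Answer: 217206315402241/301489944561 ≈ 720.44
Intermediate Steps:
Y = -19/6 (Y = -3 + 1/(-5 - 1) = -3 + 1/(-6) = -3 - 1/6 = -19/6 ≈ -3.1667)
U(Z) = 7 + 4*Z + 4*(4 + Z)/(Z + Z**2) (U(Z) = 7 - (-4)*(Z + (Z + 4)/(Z + Z**2)) = 7 - (-4)*(Z + (4 + Z)/(Z + Z**2)) = 7 - (-4*Z - 4*(4 + Z)/(Z + Z**2)) = 7 + (4*Z + 4*(4 + Z)/(Z + Z**2)) = 7 + 4*Z + 4*(4 + Z)/(Z + Z**2))
j(U(Y))**2 = (((16 + 4*(-19/6) - 19*(1 - 19/6)*(7 + 4*(-19/6))/6)/((-19/6)*(1 - 19/6)))**2)**2 = ((-6*(16 - 38/3 - 19/6*(-13/6)*(7 - 38/3))/(19*(-13/6)))**2)**2 = ((-6/19*(-6/13)*(16 - 38/3 - 19/6*(-13/6)*(-17/3)))**2)**2 = ((-6/19*(-6/13)*(16 - 38/3 - 4199/108))**2)**2 = ((-6/19*(-6/13)*(-3839/108))**2)**2 = ((-3839/741)**2)**2 = (14737921/549081)**2 = 217206315402241/301489944561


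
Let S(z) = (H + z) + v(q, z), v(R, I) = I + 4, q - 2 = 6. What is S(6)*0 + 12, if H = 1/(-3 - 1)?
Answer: 12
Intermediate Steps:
q = 8 (q = 2 + 6 = 8)
v(R, I) = 4 + I
H = -¼ (H = 1/(-4) = -¼ ≈ -0.25000)
S(z) = 15/4 + 2*z (S(z) = (-¼ + z) + (4 + z) = 15/4 + 2*z)
S(6)*0 + 12 = (15/4 + 2*6)*0 + 12 = (15/4 + 12)*0 + 12 = (63/4)*0 + 12 = 0 + 12 = 12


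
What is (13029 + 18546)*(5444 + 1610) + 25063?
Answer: 222755113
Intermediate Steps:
(13029 + 18546)*(5444 + 1610) + 25063 = 31575*7054 + 25063 = 222730050 + 25063 = 222755113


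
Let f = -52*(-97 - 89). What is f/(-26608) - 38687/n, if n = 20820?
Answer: -76922171/34623660 ≈ -2.2217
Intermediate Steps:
f = 9672 (f = -52*(-186) = 9672)
f/(-26608) - 38687/n = 9672/(-26608) - 38687/20820 = 9672*(-1/26608) - 38687*1/20820 = -1209/3326 - 38687/20820 = -76922171/34623660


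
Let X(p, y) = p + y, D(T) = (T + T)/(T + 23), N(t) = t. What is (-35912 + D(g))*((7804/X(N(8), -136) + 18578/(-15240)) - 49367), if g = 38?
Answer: 1650147634889393/929640 ≈ 1.7750e+9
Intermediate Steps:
D(T) = 2*T/(23 + T) (D(T) = (2*T)/(23 + T) = 2*T/(23 + T))
(-35912 + D(g))*((7804/X(N(8), -136) + 18578/(-15240)) - 49367) = (-35912 + 2*38/(23 + 38))*((7804/(8 - 136) + 18578/(-15240)) - 49367) = (-35912 + 2*38/61)*((7804/(-128) + 18578*(-1/15240)) - 49367) = (-35912 + 2*38*(1/61))*((7804*(-1/128) - 9289/7620) - 49367) = (-35912 + 76/61)*((-1951/32 - 9289/7620) - 49367) = -2190556*(-3790967/60960 - 49367)/61 = -2190556/61*(-3013203287/60960) = 1650147634889393/929640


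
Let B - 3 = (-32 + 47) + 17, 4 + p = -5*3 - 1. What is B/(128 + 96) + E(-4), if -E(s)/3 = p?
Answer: 1925/32 ≈ 60.156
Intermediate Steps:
p = -20 (p = -4 + (-5*3 - 1) = -4 + (-15 - 1) = -4 - 16 = -20)
E(s) = 60 (E(s) = -3*(-20) = 60)
B = 35 (B = 3 + ((-32 + 47) + 17) = 3 + (15 + 17) = 3 + 32 = 35)
B/(128 + 96) + E(-4) = 35/(128 + 96) + 60 = 35/224 + 60 = 35*(1/224) + 60 = 5/32 + 60 = 1925/32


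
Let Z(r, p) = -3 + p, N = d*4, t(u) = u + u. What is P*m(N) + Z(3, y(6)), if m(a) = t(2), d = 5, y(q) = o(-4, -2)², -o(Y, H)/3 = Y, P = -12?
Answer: 93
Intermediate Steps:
o(Y, H) = -3*Y
y(q) = 144 (y(q) = (-3*(-4))² = 12² = 144)
t(u) = 2*u
N = 20 (N = 5*4 = 20)
m(a) = 4 (m(a) = 2*2 = 4)
P*m(N) + Z(3, y(6)) = -12*4 + (-3 + 144) = -48 + 141 = 93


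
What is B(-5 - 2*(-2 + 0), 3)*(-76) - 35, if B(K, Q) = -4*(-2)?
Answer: -643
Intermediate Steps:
B(K, Q) = 8
B(-5 - 2*(-2 + 0), 3)*(-76) - 35 = 8*(-76) - 35 = -608 - 35 = -643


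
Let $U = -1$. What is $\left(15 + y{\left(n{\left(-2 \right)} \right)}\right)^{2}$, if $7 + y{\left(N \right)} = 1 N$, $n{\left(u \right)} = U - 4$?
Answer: $9$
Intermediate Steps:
$n{\left(u \right)} = -5$ ($n{\left(u \right)} = -1 - 4 = -5$)
$y{\left(N \right)} = -7 + N$ ($y{\left(N \right)} = -7 + 1 N = -7 + N$)
$\left(15 + y{\left(n{\left(-2 \right)} \right)}\right)^{2} = \left(15 - 12\right)^{2} = 3^{2} = 9$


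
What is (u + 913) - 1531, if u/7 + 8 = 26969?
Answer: 188109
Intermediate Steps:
u = 188727 (u = -56 + 7*26969 = -56 + 188783 = 188727)
(u + 913) - 1531 = (188727 + 913) - 1531 = 189640 - 1531 = 188109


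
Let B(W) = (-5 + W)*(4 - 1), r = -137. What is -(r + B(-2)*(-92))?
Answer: -1795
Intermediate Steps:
B(W) = -15 + 3*W (B(W) = (-5 + W)*3 = -15 + 3*W)
-(r + B(-2)*(-92)) = -(-137 + (-15 + 3*(-2))*(-92)) = -(-137 + (-15 - 6)*(-92)) = -(-137 - 21*(-92)) = -(-137 + 1932) = -1*1795 = -1795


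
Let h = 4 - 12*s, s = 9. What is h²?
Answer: 10816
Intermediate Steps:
h = -104 (h = 4 - 12*9 = 4 - 108 = -104)
h² = (-104)² = 10816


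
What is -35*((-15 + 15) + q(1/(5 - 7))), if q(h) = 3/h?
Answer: 210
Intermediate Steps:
-35*((-15 + 15) + q(1/(5 - 7))) = -35*((-15 + 15) + 3/(1/(5 - 7))) = -35*(0 + 3/(1/(-2))) = -35*(0 + 3/(-½)) = -35*(0 + 3*(-2)) = -35*(0 - 6) = -35*(-6) = 210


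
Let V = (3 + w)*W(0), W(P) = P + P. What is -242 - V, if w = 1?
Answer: -242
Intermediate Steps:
W(P) = 2*P
V = 0 (V = (3 + 1)*(2*0) = 4*0 = 0)
-242 - V = -242 - 1*0 = -242 + 0 = -242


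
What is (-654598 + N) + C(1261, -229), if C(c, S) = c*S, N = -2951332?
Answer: -3894699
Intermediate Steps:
C(c, S) = S*c
(-654598 + N) + C(1261, -229) = (-654598 - 2951332) - 229*1261 = -3605930 - 288769 = -3894699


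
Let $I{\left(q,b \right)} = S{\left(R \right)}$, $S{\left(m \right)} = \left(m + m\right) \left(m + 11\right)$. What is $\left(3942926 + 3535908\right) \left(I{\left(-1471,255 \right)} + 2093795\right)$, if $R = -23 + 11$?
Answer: $15659324727046$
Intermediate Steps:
$R = -12$
$S{\left(m \right)} = 2 m \left(11 + m\right)$
$I{\left(q,b \right)} = 24$ ($I{\left(q,b \right)} = 2 \left(-12\right) \left(11 - 12\right) = 2 \left(-12\right) \left(-1\right) = 24$)
$\left(3942926 + 3535908\right) \left(I{\left(-1471,255 \right)} + 2093795\right) = \left(3942926 + 3535908\right) \left(24 + 2093795\right) = 7478834 \cdot 2093819 = 15659324727046$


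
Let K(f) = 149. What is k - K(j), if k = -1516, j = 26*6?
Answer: -1665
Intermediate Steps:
j = 156
k - K(j) = -1516 - 1*149 = -1516 - 149 = -1665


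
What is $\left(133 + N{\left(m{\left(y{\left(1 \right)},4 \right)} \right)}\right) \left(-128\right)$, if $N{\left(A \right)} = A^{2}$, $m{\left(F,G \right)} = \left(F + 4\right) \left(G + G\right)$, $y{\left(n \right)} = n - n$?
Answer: $-148096$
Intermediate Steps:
$y{\left(n \right)} = 0$
$m{\left(F,G \right)} = 2 G \left(4 + F\right)$ ($m{\left(F,G \right)} = \left(4 + F\right) 2 G = 2 G \left(4 + F\right)$)
$\left(133 + N{\left(m{\left(y{\left(1 \right)},4 \right)} \right)}\right) \left(-128\right) = \left(133 + \left(2 \cdot 4 \left(4 + 0\right)\right)^{2}\right) \left(-128\right) = \left(133 + \left(2 \cdot 4 \cdot 4\right)^{2}\right) \left(-128\right) = \left(133 + 32^{2}\right) \left(-128\right) = \left(133 + 1024\right) \left(-128\right) = 1157 \left(-128\right) = -148096$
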